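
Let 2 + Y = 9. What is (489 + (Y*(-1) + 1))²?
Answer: 233289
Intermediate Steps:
Y = 7 (Y = -2 + 9 = 7)
(489 + (Y*(-1) + 1))² = (489 + (7*(-1) + 1))² = (489 + (-7 + 1))² = (489 - 6)² = 483² = 233289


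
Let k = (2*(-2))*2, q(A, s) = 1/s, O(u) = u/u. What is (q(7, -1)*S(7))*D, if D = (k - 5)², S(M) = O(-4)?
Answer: -169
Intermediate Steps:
O(u) = 1
S(M) = 1
k = -8 (k = -4*2 = -8)
D = 169 (D = (-8 - 5)² = (-13)² = 169)
(q(7, -1)*S(7))*D = (1/(-1))*169 = -1*1*169 = -1*169 = -169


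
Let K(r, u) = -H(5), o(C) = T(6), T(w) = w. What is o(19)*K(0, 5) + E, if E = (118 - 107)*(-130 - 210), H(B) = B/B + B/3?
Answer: -3756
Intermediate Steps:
H(B) = 1 + B/3 (H(B) = 1 + B*(⅓) = 1 + B/3)
E = -3740 (E = 11*(-340) = -3740)
o(C) = 6
K(r, u) = -8/3 (K(r, u) = -(1 + (⅓)*5) = -(1 + 5/3) = -1*8/3 = -8/3)
o(19)*K(0, 5) + E = 6*(-8/3) - 3740 = -16 - 3740 = -3756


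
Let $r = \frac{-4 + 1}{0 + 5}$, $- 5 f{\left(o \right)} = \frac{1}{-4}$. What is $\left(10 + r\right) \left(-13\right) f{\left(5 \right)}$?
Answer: $- \frac{611}{100} \approx -6.11$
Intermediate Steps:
$f{\left(o \right)} = \frac{1}{20}$ ($f{\left(o \right)} = - \frac{1}{5 \left(-4\right)} = \left(- \frac{1}{5}\right) \left(- \frac{1}{4}\right) = \frac{1}{20}$)
$r = - \frac{3}{5} \approx -0.6$
$\left(10 + r\right) \left(-13\right) f{\left(5 \right)} = \left(10 - \frac{3}{5}\right) \left(-13\right) \frac{1}{20} = \frac{47}{5} \left(-13\right) \frac{1}{20} = \left(- \frac{611}{5}\right) \frac{1}{20} = - \frac{611}{100}$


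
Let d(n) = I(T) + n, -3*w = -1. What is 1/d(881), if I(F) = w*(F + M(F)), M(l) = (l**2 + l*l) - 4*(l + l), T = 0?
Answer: 1/881 ≈ 0.0011351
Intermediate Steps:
M(l) = -8*l + 2*l**2 (M(l) = (l**2 + l**2) - 8*l = 2*l**2 - 8*l = -8*l + 2*l**2)
w = 1/3 (w = -1/3*(-1) = 1/3 ≈ 0.33333)
I(F) = F/3 + 2*F*(-4 + F)/3 (I(F) = (F + 2*F*(-4 + F))/3 = F/3 + 2*F*(-4 + F)/3)
d(n) = n (d(n) = (1/3)*0*(-7 + 2*0) + n = (1/3)*0*(-7 + 0) + n = (1/3)*0*(-7) + n = 0 + n = n)
1/d(881) = 1/881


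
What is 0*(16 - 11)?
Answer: 0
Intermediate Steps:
0*(16 - 11) = 0*5 = 0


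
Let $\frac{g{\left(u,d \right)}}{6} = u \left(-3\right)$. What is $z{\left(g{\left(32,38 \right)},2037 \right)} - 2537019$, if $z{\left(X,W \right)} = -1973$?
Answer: $-2538992$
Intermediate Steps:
$g{\left(u,d \right)} = - 18 u$ ($g{\left(u,d \right)} = 6 u \left(-3\right) = 6 \left(- 3 u\right) = - 18 u$)
$z{\left(g{\left(32,38 \right)},2037 \right)} - 2537019 = -1973 - 2537019 = -2538992$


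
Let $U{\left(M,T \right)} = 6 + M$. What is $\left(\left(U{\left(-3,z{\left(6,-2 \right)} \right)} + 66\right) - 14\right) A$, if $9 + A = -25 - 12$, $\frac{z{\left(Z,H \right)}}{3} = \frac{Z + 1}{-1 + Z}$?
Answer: $-2530$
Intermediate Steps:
$z{\left(Z,H \right)} = \frac{3 \left(1 + Z\right)}{-1 + Z}$ ($z{\left(Z,H \right)} = 3 \frac{Z + 1}{-1 + Z} = 3 \frac{1 + Z}{-1 + Z} = \frac{3 \left(1 + Z\right)}{-1 + Z}$)
$A = -46$ ($A = -9 - 37 = -46$)
$\left(\left(U{\left(-3,z{\left(6,-2 \right)} \right)} + 66\right) - 14\right) A = \left(\left(\left(6 - 3\right) + 66\right) - 14\right) \left(-46\right) = \left(\left(3 + 66\right) - 14\right) \left(-46\right) = \left(69 - 14\right) \left(-46\right) = 55 \left(-46\right) = -2530$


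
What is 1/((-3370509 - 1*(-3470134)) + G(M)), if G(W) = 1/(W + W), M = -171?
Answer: 342/34071749 ≈ 1.0038e-5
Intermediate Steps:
G(W) = 1/(2*W)
1/((-3370509 - 1*(-3470134)) + G(M)) = 1/((-3370509 - 1*(-3470134)) + (½)/(-171)) = 1/((-3370509 + 3470134) + (½)*(-1/171)) = 1/(99625 - 1/342) = 1/(34071749/342) = 342/34071749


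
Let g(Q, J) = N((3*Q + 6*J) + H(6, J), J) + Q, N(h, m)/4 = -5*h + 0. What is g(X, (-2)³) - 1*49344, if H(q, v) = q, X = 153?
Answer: -57531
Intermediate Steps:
N(h, m) = -20*h (N(h, m) = 4*(-5*h + 0) = 4*(-5*h) = -20*h)
g(Q, J) = -120 - 120*J - 59*Q (g(Q, J) = -20*((3*Q + 6*J) + 6) + Q = -20*(6 + 3*Q + 6*J) + Q = (-120 - 120*J - 60*Q) + Q = -120 - 120*J - 59*Q)
g(X, (-2)³) - 1*49344 = (-120 - 120*(-2)³ - 59*153) - 1*49344 = (-120 - 120*(-8) - 9027) - 49344 = (-120 + 960 - 9027) - 49344 = -8187 - 49344 = -57531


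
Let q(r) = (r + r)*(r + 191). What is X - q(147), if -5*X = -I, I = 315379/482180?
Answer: -239575639421/2410900 ≈ -99372.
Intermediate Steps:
I = 315379/482180 (I = 315379*(1/482180) = 315379/482180 ≈ 0.65407)
q(r) = 2*r*(191 + r) (q(r) = (2*r)*(191 + r) = 2*r*(191 + r))
X = 315379/2410900 (X = -(-1)*315379/(5*482180) = -⅕*(-315379/482180) = 315379/2410900 ≈ 0.13081)
X - q(147) = 315379/2410900 - 2*147*(191 + 147) = 315379/2410900 - 2*147*338 = 315379/2410900 - 1*99372 = 315379/2410900 - 99372 = -239575639421/2410900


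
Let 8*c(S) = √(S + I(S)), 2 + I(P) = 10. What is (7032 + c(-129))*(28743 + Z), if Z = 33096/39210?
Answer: 1320898059672/6535 + 2066251231*I/52280 ≈ 2.0213e+8 + 39523.0*I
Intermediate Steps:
I(P) = 8 (I(P) = -2 + 10 = 8)
Z = 5516/6535 (Z = 33096*(1/39210) = 5516/6535 ≈ 0.84407)
c(S) = √(8 + S)/8 (c(S) = √(S + 8)/8 = √(8 + S)/8)
(7032 + c(-129))*(28743 + Z) = (7032 + √(8 - 129)/8)*(28743 + 5516/6535) = (7032 + √(-121)/8)*(187841021/6535) = (7032 + (11*I)/8)*(187841021/6535) = (7032 + 11*I/8)*(187841021/6535) = 1320898059672/6535 + 2066251231*I/52280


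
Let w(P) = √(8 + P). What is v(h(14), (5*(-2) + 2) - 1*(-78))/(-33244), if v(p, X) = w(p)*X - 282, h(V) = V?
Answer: 141/16622 - 35*√22/16622 ≈ -0.0013936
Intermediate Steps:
v(p, X) = -282 + X*√(8 + p) (v(p, X) = √(8 + p)*X - 282 = X*√(8 + p) - 282 = -282 + X*√(8 + p))
v(h(14), (5*(-2) + 2) - 1*(-78))/(-33244) = (-282 + ((5*(-2) + 2) - 1*(-78))*√(8 + 14))/(-33244) = (-282 + ((-10 + 2) + 78)*√22)*(-1/33244) = (-282 + (-8 + 78)*√22)*(-1/33244) = (-282 + 70*√22)*(-1/33244) = 141/16622 - 35*√22/16622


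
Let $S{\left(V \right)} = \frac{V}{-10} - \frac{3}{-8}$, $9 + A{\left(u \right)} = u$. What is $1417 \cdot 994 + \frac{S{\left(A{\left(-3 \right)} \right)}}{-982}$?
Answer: $\frac{55325801377}{39280} \approx 1.4085 \cdot 10^{6}$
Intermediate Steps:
$A{\left(u \right)} = -9 + u$
$S{\left(V \right)} = \frac{3}{8} - \frac{V}{10}$ ($S{\left(V \right)} = V \left(- \frac{1}{10}\right) - - \frac{3}{8} = - \frac{V}{10} + \frac{3}{8} = \frac{3}{8} - \frac{V}{10}$)
$1417 \cdot 994 + \frac{S{\left(A{\left(-3 \right)} \right)}}{-982} = 1417 \cdot 994 + \frac{\frac{3}{8} - \frac{-9 - 3}{10}}{-982} = 1408498 + \left(\frac{3}{8} - - \frac{6}{5}\right) \left(- \frac{1}{982}\right) = 1408498 + \left(\frac{3}{8} + \frac{6}{5}\right) \left(- \frac{1}{982}\right) = 1408498 + \frac{63}{40} \left(- \frac{1}{982}\right) = 1408498 - \frac{63}{39280} = \frac{55325801377}{39280}$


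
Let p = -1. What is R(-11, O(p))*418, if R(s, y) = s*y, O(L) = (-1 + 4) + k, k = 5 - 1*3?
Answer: -22990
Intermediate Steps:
k = 2 (k = 5 - 3 = 2)
O(L) = 5 (O(L) = (-1 + 4) + 2 = 3 + 2 = 5)
R(-11, O(p))*418 = -11*5*418 = -55*418 = -22990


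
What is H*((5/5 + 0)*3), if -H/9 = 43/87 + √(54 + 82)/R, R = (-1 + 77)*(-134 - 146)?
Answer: -387/29 + 27*√34/10640 ≈ -13.330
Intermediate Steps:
R = -21280 (R = 76*(-280) = -21280)
H = -129/29 + 9*√34/10640 (H = -9*(43/87 + √(54 + 82)/(-21280)) = -9*(43*(1/87) + √136*(-1/21280)) = -9*(43/87 + (2*√34)*(-1/21280)) = -9*(43/87 - √34/10640) = -129/29 + 9*√34/10640 ≈ -4.4433)
H*((5/5 + 0)*3) = (-129/29 + 9*√34/10640)*((5/5 + 0)*3) = (-129/29 + 9*√34/10640)*((5*(⅕) + 0)*3) = (-129/29 + 9*√34/10640)*((1 + 0)*3) = (-129/29 + 9*√34/10640)*(1*3) = (-129/29 + 9*√34/10640)*3 = -387/29 + 27*√34/10640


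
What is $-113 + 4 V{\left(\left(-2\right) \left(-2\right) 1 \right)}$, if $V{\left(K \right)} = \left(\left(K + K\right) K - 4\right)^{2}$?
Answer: $3023$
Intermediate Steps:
$V{\left(K \right)} = \left(-4 + 2 K^{2}\right)^{2}$ ($V{\left(K \right)} = \left(2 K K - 4\right)^{2} = \left(2 K^{2} - 4\right)^{2} = \left(-4 + 2 K^{2}\right)^{2}$)
$-113 + 4 V{\left(\left(-2\right) \left(-2\right) 1 \right)} = -113 + 4 \cdot 4 \left(-2 + \left(\left(-2\right) \left(-2\right) 1\right)^{2}\right)^{2} = -113 + 4 \cdot 4 \left(-2 + \left(4 \cdot 1\right)^{2}\right)^{2} = -113 + 4 \cdot 4 \left(-2 + 4^{2}\right)^{2} = -113 + 4 \cdot 4 \left(-2 + 16\right)^{2} = -113 + 4 \cdot 4 \cdot 14^{2} = -113 + 4 \cdot 4 \cdot 196 = -113 + 4 \cdot 784 = -113 + 3136 = 3023$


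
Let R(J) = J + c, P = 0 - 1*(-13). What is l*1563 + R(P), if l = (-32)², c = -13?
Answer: 1600512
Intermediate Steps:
P = 13 (P = 0 + 13 = 13)
R(J) = -13 + J (R(J) = J - 13 = -13 + J)
l = 1024
l*1563 + R(P) = 1024*1563 + (-13 + 13) = 1600512 + 0 = 1600512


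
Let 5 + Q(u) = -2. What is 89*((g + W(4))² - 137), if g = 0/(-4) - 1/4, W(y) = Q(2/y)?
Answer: -120239/16 ≈ -7514.9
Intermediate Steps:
Q(u) = -7 (Q(u) = -5 - 2 = -7)
W(y) = -7
g = -¼ (g = 0*(-¼) - 1*¼ = 0 - ¼ = -¼ ≈ -0.25000)
89*((g + W(4))² - 137) = 89*((-¼ - 7)² - 137) = 89*((-29/4)² - 137) = 89*(841/16 - 137) = 89*(-1351/16) = -120239/16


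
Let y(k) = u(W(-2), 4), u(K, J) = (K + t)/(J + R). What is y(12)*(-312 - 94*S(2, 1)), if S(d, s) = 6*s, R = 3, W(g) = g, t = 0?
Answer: 1752/7 ≈ 250.29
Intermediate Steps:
u(K, J) = K/(3 + J) (u(K, J) = (K + 0)/(J + 3) = K/(3 + J))
y(k) = -2/7 (y(k) = -2/(3 + 4) = -2/7)
y(12)*(-312 - 94*S(2, 1)) = -2*(-312 - 564)/7 = -2/7*(-876) = 1752/7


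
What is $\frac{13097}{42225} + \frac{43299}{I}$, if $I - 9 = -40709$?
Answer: $- \frac{10362019}{13748460} \approx -0.75369$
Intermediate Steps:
$I = -40700$ ($I = 9 - 40709 = -40700$)
$\frac{13097}{42225} + \frac{43299}{I} = \frac{13097}{42225} + \frac{43299}{-40700} = 13097 \cdot \frac{1}{42225} + 43299 \left(- \frac{1}{40700}\right) = \frac{13097}{42225} - \frac{43299}{40700} = - \frac{10362019}{13748460}$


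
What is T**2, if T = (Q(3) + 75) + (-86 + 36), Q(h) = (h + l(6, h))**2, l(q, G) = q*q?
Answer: 2390116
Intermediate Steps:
l(q, G) = q**2
Q(h) = (36 + h)**2 (Q(h) = (h + 6**2)**2 = (h + 36)**2 = (36 + h)**2)
T = 1546 (T = ((36 + 3)**2 + 75) + (-86 + 36) = (39**2 + 75) - 50 = (1521 + 75) - 50 = 1596 - 50 = 1546)
T**2 = 1546**2 = 2390116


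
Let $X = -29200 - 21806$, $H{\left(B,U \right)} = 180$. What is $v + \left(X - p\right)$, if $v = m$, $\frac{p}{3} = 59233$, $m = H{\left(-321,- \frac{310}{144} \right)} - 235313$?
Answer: $-463838$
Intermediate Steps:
$X = -51006$ ($X = -29200 - 21806 = -51006$)
$m = -235133$ ($m = 180 - 235313 = -235133$)
$p = 177699$ ($p = 3 \cdot 59233 = 177699$)
$v = -235133$
$v + \left(X - p\right) = -235133 - 228705 = -463838$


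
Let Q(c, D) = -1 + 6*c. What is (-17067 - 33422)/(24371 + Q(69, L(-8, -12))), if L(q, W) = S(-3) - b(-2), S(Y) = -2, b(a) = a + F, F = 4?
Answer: -50489/24784 ≈ -2.0372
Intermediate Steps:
b(a) = 4 + a (b(a) = a + 4 = 4 + a)
L(q, W) = -4 (L(q, W) = -2 - (4 - 2) = -2 - 1*2 = -2 - 2 = -4)
(-17067 - 33422)/(24371 + Q(69, L(-8, -12))) = (-17067 - 33422)/(24371 + (-1 + 6*69)) = -50489/(24371 + (-1 + 414)) = -50489/(24371 + 413) = -50489/24784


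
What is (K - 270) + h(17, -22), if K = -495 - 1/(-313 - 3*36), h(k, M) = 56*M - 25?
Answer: -851261/421 ≈ -2022.0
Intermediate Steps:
h(k, M) = -25 + 56*M
K = -208394/421 (K = -495 - 1/(-313 - 108) = -495 - 1/(-421) = -495 - 1*(-1/421) = -495 + 1/421 = -208394/421 ≈ -495.00)
(K - 270) + h(17, -22) = (-208394/421 - 270) + (-25 + 56*(-22)) = -322064/421 + (-25 - 1232) = -322064/421 - 1257 = -851261/421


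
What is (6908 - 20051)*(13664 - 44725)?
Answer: 408234723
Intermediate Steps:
(6908 - 20051)*(13664 - 44725) = -13143*(-31061) = 408234723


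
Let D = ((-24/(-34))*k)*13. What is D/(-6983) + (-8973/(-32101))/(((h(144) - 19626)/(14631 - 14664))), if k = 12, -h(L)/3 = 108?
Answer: -387901796967/25341433043150 ≈ -0.015307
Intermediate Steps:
h(L) = -324 (h(L) = -3*108 = -324)
D = 1872/17 (D = (-24/(-34)*12)*13 = (-24*(-1/34)*12)*13 = ((12/17)*12)*13 = (144/17)*13 = 1872/17 ≈ 110.12)
D/(-6983) + (-8973/(-32101))/(((h(144) - 19626)/(14631 - 14664))) = (1872/17)/(-6983) + (-8973/(-32101))/(((-324 - 19626)/(14631 - 14664))) = (1872/17)*(-1/6983) + (-8973*(-1/32101))/((-19950/(-33))) = -1872/118711 + 8973/(32101*((-19950*(-1/33)))) = -1872/118711 + 8973/(32101*(6650/11)) = -1872/118711 + (8973/32101)*(11/6650) = -1872/118711 + 98703/213471650 = -387901796967/25341433043150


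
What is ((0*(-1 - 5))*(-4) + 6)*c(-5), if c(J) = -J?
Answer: 30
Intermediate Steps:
((0*(-1 - 5))*(-4) + 6)*c(-5) = ((0*(-1 - 5))*(-4) + 6)*(-1*(-5)) = ((0*(-6))*(-4) + 6)*5 = (0*(-4) + 6)*5 = (0 + 6)*5 = 6*5 = 30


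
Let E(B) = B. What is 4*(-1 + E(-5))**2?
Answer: 144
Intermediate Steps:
4*(-1 + E(-5))**2 = 4*(-1 - 5)**2 = 4*(-6)**2 = 4*36 = 144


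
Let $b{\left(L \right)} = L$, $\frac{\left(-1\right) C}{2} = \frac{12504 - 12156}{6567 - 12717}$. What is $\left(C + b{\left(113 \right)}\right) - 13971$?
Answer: $- \frac{14204334}{1025} \approx -13858.0$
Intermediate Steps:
$C = \frac{116}{1025}$ ($C = - 2 \frac{12504 - 12156}{6567 - 12717} = - 2 \frac{348}{-6150} = - 2 \cdot 348 \left(- \frac{1}{6150}\right) = \left(-2\right) \left(- \frac{58}{1025}\right) = \frac{116}{1025} \approx 0.11317$)
$\left(C + b{\left(113 \right)}\right) - 13971 = \left(\frac{116}{1025} + 113\right) - 13971 = \frac{115941}{1025} - 13971 = - \frac{14204334}{1025}$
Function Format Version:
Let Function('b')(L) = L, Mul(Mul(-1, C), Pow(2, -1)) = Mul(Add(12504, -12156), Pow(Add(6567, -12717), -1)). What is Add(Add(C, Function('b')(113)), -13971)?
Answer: Rational(-14204334, 1025) ≈ -13858.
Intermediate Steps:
C = Rational(116, 1025) (C = Mul(-2, Mul(Add(12504, -12156), Pow(Add(6567, -12717), -1))) = Mul(-2, Mul(348, Pow(-6150, -1))) = Mul(-2, Mul(348, Rational(-1, 6150))) = Mul(-2, Rational(-58, 1025)) = Rational(116, 1025) ≈ 0.11317)
Add(Add(C, Function('b')(113)), -13971) = Add(Add(Rational(116, 1025), 113), -13971) = Add(Rational(115941, 1025), -13971) = Rational(-14204334, 1025)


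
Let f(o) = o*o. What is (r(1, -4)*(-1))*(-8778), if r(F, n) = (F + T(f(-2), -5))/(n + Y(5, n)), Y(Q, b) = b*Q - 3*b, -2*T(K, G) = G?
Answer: -10241/4 ≈ -2560.3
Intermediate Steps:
f(o) = o**2
T(K, G) = -G/2
Y(Q, b) = -3*b + Q*b (Y(Q, b) = Q*b - 3*b = -3*b + Q*b)
r(F, n) = (5/2 + F)/(3*n) (r(F, n) = (F - 1/2*(-5))/(n + n*(-3 + 5)) = (F + 5/2)/(n + n*2) = (5/2 + F)/(n + 2*n) = (5/2 + F)/((3*n)) = (5/2 + F)*(1/(3*n)) = (5/2 + F)/(3*n))
(r(1, -4)*(-1))*(-8778) = (((1/6)*(5 + 2*1)/(-4))*(-1))*(-8778) = (((1/6)*(-1/4)*(5 + 2))*(-1))*(-8778) = (((1/6)*(-1/4)*7)*(-1))*(-8778) = -7/24*(-1)*(-8778) = (7/24)*(-8778) = -10241/4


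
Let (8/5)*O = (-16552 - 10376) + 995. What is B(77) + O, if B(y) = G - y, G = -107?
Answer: -131137/8 ≈ -16392.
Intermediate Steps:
O = -129665/8 (O = 5*((-16552 - 10376) + 995)/8 = 5*(-26928 + 995)/8 = (5/8)*(-25933) = -129665/8 ≈ -16208.)
B(y) = -107 - y
B(77) + O = (-107 - 1*77) - 129665/8 = (-107 - 77) - 129665/8 = -184 - 129665/8 = -131137/8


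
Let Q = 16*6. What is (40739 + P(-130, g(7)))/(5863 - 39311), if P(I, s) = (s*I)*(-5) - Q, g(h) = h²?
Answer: -72493/33448 ≈ -2.1673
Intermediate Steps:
Q = 96
P(I, s) = -96 - 5*I*s (P(I, s) = (s*I)*(-5) - 1*96 = (I*s)*(-5) - 96 = -5*I*s - 96 = -96 - 5*I*s)
(40739 + P(-130, g(7)))/(5863 - 39311) = (40739 + (-96 - 5*(-130)*7²))/(5863 - 39311) = (40739 + (-96 - 5*(-130)*49))/(-33448) = (40739 + (-96 + 31850))*(-1/33448) = (40739 + 31754)*(-1/33448) = 72493*(-1/33448) = -72493/33448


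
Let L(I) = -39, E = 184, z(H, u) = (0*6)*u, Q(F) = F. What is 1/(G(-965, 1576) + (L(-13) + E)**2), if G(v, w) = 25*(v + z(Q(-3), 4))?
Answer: -1/3100 ≈ -0.00032258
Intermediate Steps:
z(H, u) = 0 (z(H, u) = 0*u = 0)
G(v, w) = 25*v (G(v, w) = 25*(v + 0) = 25*v)
1/(G(-965, 1576) + (L(-13) + E)**2) = 1/(25*(-965) + (-39 + 184)**2) = 1/(-24125 + 145**2) = 1/(-24125 + 21025) = 1/(-3100) = -1/3100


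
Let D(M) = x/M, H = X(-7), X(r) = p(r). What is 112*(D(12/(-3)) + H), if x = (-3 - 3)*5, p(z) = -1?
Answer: 728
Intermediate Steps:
X(r) = -1
H = -1
x = -30 (x = -6*5 = -30)
D(M) = -30/M
112*(D(12/(-3)) + H) = 112*(-30/(12/(-3)) - 1) = 112*(-30/(12*(-⅓)) - 1) = 112*(-30/(-4) - 1) = 112*(-30*(-¼) - 1) = 112*(15/2 - 1) = 112*(13/2) = 728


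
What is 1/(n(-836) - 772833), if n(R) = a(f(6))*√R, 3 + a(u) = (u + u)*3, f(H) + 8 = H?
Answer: I/(3*(-257611*I + 10*√209)) ≈ -1.2939e-6 + 7.2614e-10*I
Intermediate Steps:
f(H) = -8 + H
a(u) = -3 + 6*u (a(u) = -3 + (u + u)*3 = -3 + (2*u)*3 = -3 + 6*u)
n(R) = -15*√R (n(R) = (-3 + 6*(-8 + 6))*√R = (-3 + 6*(-2))*√R = (-3 - 12)*√R = -15*√R)
1/(n(-836) - 772833) = 1/(-30*I*√209 - 772833) = 1/(-772833 - 30*I*√209)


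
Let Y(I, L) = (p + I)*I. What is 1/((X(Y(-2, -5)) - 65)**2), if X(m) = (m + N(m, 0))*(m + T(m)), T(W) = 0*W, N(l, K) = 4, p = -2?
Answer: 1/961 ≈ 0.0010406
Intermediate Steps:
Y(I, L) = I*(-2 + I) (Y(I, L) = (-2 + I)*I = I*(-2 + I))
T(W) = 0
X(m) = m*(4 + m) (X(m) = (m + 4)*(m + 0) = (4 + m)*m = m*(4 + m))
1/((X(Y(-2, -5)) - 65)**2) = 1/(((-2*(-2 - 2))*(4 - 2*(-2 - 2)) - 65)**2) = 1/(((-2*(-4))*(4 - 2*(-4)) - 65)**2) = 1/((8*(4 + 8) - 65)**2) = 1/((8*12 - 65)**2) = 1/((96 - 65)**2) = 1/(31**2) = 1/961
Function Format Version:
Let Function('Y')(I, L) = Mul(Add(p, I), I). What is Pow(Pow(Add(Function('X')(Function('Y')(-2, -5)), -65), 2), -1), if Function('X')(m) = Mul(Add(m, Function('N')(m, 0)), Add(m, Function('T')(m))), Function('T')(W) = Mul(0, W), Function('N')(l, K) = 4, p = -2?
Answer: Rational(1, 961) ≈ 0.0010406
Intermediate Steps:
Function('Y')(I, L) = Mul(I, Add(-2, I)) (Function('Y')(I, L) = Mul(Add(-2, I), I) = Mul(I, Add(-2, I)))
Function('T')(W) = 0
Function('X')(m) = Mul(m, Add(4, m)) (Function('X')(m) = Mul(Add(m, 4), Add(m, 0)) = Mul(Add(4, m), m) = Mul(m, Add(4, m)))
Pow(Pow(Add(Function('X')(Function('Y')(-2, -5)), -65), 2), -1) = Pow(Pow(Add(Mul(Mul(-2, Add(-2, -2)), Add(4, Mul(-2, Add(-2, -2)))), -65), 2), -1) = Pow(Pow(Add(Mul(Mul(-2, -4), Add(4, Mul(-2, -4))), -65), 2), -1) = Pow(Pow(Add(Mul(8, Add(4, 8)), -65), 2), -1) = Pow(Pow(Add(Mul(8, 12), -65), 2), -1) = Pow(Pow(Add(96, -65), 2), -1) = Pow(Pow(31, 2), -1) = Pow(961, -1) = Rational(1, 961)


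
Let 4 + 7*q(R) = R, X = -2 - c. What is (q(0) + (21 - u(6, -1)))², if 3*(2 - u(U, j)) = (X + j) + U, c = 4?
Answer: 144400/441 ≈ 327.44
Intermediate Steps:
X = -6 (X = -2 - 1*4 = -2 - 4 = -6)
q(R) = -4/7 + R/7
u(U, j) = 4 - U/3 - j/3 (u(U, j) = 2 - ((-6 + j) + U)/3 = 2 - (-6 + U + j)/3 = 2 + (2 - U/3 - j/3) = 4 - U/3 - j/3)
(q(0) + (21 - u(6, -1)))² = ((-4/7 + (⅐)*0) + (21 - (4 - ⅓*6 - ⅓*(-1))))² = ((-4/7 + 0) + (21 - (4 - 2 + ⅓)))² = (-4/7 + (21 - 1*7/3))² = (-4/7 + (21 - 7/3))² = (-4/7 + 56/3)² = (380/21)² = 144400/441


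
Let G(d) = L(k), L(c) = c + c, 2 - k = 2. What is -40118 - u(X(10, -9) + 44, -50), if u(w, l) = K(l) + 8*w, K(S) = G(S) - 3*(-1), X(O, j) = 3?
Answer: -40497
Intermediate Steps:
k = 0 (k = 2 - 1*2 = 2 - 2 = 0)
L(c) = 2*c
G(d) = 0 (G(d) = 2*0 = 0)
K(S) = 3 (K(S) = 0 - 3*(-1) = 0 + 3 = 3)
u(w, l) = 3 + 8*w
-40118 - u(X(10, -9) + 44, -50) = -40118 - (3 + 8*(3 + 44)) = -40118 - (3 + 8*47) = -40118 - (3 + 376) = -40118 - 1*379 = -40118 - 379 = -40497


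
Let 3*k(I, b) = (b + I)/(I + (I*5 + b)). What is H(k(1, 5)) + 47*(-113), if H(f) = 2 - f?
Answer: -58401/11 ≈ -5309.2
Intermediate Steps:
k(I, b) = (I + b)/(3*(b + 6*I)) (k(I, b) = ((b + I)/(I + (I*5 + b)))/3 = ((I + b)/(I + (5*I + b)))/3 = ((I + b)/(I + (b + 5*I)))/3 = ((I + b)/(b + 6*I))/3 = (I + b)/(3*(b + 6*I)))
H(k(1, 5)) + 47*(-113) = (2 - (1 + 5)/(3*(5 + 6*1))) + 47*(-113) = (2 - 6/(3*(5 + 6))) - 5311 = (2 - 6/(3*11)) - 5311 = (2 - 1*2/11) - 5311 = (2 - 2/11) - 5311 = 20/11 - 5311 = -58401/11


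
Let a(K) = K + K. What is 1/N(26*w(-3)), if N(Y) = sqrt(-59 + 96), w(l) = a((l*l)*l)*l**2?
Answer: sqrt(37)/37 ≈ 0.16440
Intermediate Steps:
a(K) = 2*K
w(l) = 2*l**5 (w(l) = (2*((l*l)*l))*l**2 = (2*(l**2*l))*l**2 = (2*l**3)*l**2 = 2*l**5)
N(Y) = sqrt(37)
1/N(26*w(-3)) = 1/(sqrt(37)) = sqrt(37)/37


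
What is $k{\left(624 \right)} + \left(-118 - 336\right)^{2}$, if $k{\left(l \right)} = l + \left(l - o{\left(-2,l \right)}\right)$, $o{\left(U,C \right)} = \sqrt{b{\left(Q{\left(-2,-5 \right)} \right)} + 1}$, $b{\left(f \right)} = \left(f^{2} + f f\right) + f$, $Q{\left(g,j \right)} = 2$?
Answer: $207364 - \sqrt{11} \approx 2.0736 \cdot 10^{5}$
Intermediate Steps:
$b{\left(f \right)} = f + 2 f^{2}$ ($b{\left(f \right)} = \left(f^{2} + f^{2}\right) + f = 2 f^{2} + f = f + 2 f^{2}$)
$o{\left(U,C \right)} = \sqrt{11}$ ($o{\left(U,C \right)} = \sqrt{2 \left(1 + 2 \cdot 2\right) + 1} = \sqrt{2 \left(1 + 4\right) + 1} = \sqrt{2 \cdot 5 + 1} = \sqrt{10 + 1} = \sqrt{11}$)
$k{\left(l \right)} = - \sqrt{11} + 2 l$ ($k{\left(l \right)} = l + \left(l - \sqrt{11}\right) = - \sqrt{11} + 2 l$)
$k{\left(624 \right)} + \left(-118 - 336\right)^{2} = \left(- \sqrt{11} + 2 \cdot 624\right) + \left(-118 - 336\right)^{2} = \left(- \sqrt{11} + 1248\right) + \left(-454\right)^{2} = \left(1248 - \sqrt{11}\right) + 206116 = 207364 - \sqrt{11}$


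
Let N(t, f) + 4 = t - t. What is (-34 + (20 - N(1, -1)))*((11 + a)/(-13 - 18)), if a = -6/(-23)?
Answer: 2590/713 ≈ 3.6325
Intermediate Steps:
a = 6/23 (a = -6*(-1/23) = 6/23 ≈ 0.26087)
N(t, f) = -4 (N(t, f) = -4 + (t - t) = -4 + 0 = -4)
(-34 + (20 - N(1, -1)))*((11 + a)/(-13 - 18)) = (-34 + (20 - 1*(-4)))*((11 + 6/23)/(-13 - 18)) = (-34 + (20 + 4))*((259/23)/(-31)) = (-34 + 24)*((259/23)*(-1/31)) = -10*(-259/713) = 2590/713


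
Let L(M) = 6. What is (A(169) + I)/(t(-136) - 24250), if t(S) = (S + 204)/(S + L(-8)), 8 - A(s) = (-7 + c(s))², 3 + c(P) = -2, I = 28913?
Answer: -1870505/1576284 ≈ -1.1867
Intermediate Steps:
c(P) = -5 (c(P) = -3 - 2 = -5)
A(s) = -136 (A(s) = 8 - (-7 - 5)² = 8 - 1*(-12)² = 8 - 1*144 = 8 - 144 = -136)
t(S) = (204 + S)/(6 + S) (t(S) = (S + 204)/(S + 6) = (204 + S)/(6 + S))
(A(169) + I)/(t(-136) - 24250) = (-136 + 28913)/((204 - 136)/(6 - 136) - 24250) = 28777/(68/(-130) - 24250) = 28777/(-1/130*68 - 24250) = 28777/(-34/65 - 24250) = 28777/(-1576284/65) = 28777*(-65/1576284) = -1870505/1576284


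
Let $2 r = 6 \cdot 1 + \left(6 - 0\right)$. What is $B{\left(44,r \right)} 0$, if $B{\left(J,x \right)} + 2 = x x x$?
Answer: $0$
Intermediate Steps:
$r = 6$ ($r = \frac{6 \cdot 1 + \left(6 - 0\right)}{2} = \frac{6 + \left(6 + 0\right)}{2} = \frac{6 + 6}{2} = \frac{1}{2} \cdot 12 = 6$)
$B{\left(J,x \right)} = -2 + x^{3}$ ($B{\left(J,x \right)} = -2 + x x x = -2 + x^{2} x = -2 + x^{3}$)
$B{\left(44,r \right)} 0 = \left(-2 + 6^{3}\right) 0 = \left(-2 + 216\right) 0 = 214 \cdot 0 = 0$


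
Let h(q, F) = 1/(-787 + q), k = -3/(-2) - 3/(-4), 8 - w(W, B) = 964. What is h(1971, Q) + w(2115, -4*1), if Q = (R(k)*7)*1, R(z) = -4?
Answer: -1131903/1184 ≈ -956.00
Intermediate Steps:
w(W, B) = -956 (w(W, B) = 8 - 1*964 = 8 - 964 = -956)
k = 9/4 (k = -3*(-1/2) - 3*(-1/4) = 3/2 + 3/4 = 9/4 ≈ 2.2500)
Q = -28 (Q = -4*7*1 = -28*1 = -28)
h(1971, Q) + w(2115, -4*1) = 1/(-787 + 1971) - 956 = 1/1184 - 956 = -1131903/1184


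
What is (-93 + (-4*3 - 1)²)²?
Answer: 5776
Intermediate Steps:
(-93 + (-4*3 - 1)²)² = (-93 + (-12 - 1)²)² = (-93 + (-13)²)² = (-93 + 169)² = 76² = 5776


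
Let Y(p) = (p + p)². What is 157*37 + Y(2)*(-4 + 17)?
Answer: 6017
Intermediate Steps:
Y(p) = 4*p² (Y(p) = (2*p)² = 4*p²)
157*37 + Y(2)*(-4 + 17) = 157*37 + (4*2²)*(-4 + 17) = 5809 + (4*4)*13 = 5809 + 16*13 = 5809 + 208 = 6017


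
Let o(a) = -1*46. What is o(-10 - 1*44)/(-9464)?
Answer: 23/4732 ≈ 0.0048605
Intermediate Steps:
o(a) = -46
o(-10 - 1*44)/(-9464) = -46/(-9464) = -46*(-1/9464) = 23/4732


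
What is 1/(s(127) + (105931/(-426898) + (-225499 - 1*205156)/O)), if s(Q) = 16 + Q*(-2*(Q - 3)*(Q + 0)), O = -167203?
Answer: -71378626294/285512625955191747 ≈ -2.5000e-7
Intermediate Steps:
s(Q) = 16 - 2*Q²*(-3 + Q) (s(Q) = 16 + Q*(-2*(-3 + Q)*Q) = 16 + Q*(-2*Q*(-3 + Q)) = 16 - 2*Q²*(-3 + Q))
1/(s(127) + (105931/(-426898) + (-225499 - 1*205156)/O)) = 1/((16 - 2*127³ + 6*127²) + (105931/(-426898) + (-225499 - 1*205156)/(-167203))) = 1/((16 - 2*2048383 + 6*16129) + (105931*(-1/426898) + (-225499 - 205156)*(-1/167203))) = 1/((16 - 4096766 + 96774) + (-105931/426898 - 430655*(-1/167203))) = 1/(-3999976 + (-105931/426898 + 430655/167203)) = 1/(-3999976 + 166133777197/71378626294) = 1/(-285512625955191747/71378626294) = -71378626294/285512625955191747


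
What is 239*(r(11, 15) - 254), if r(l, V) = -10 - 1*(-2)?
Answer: -62618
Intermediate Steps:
r(l, V) = -8 (r(l, V) = -10 + 2 = -8)
239*(r(11, 15) - 254) = 239*(-8 - 254) = 239*(-262) = -62618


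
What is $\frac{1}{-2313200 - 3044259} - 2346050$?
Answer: $- \frac{12568866686951}{5357459} \approx -2.346 \cdot 10^{6}$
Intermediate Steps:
$\frac{1}{-2313200 - 3044259} - 2346050 = \frac{1}{-5357459} - 2346050 = - \frac{1}{5357459} - 2346050 = - \frac{12568866686951}{5357459}$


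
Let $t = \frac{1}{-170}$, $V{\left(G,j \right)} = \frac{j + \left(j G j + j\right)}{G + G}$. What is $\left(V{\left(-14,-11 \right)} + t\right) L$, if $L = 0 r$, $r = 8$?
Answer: $0$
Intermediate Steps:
$V{\left(G,j \right)} = \frac{2 j + G j^{2}}{2 G}$ ($V{\left(G,j \right)} = \frac{j + \left(G j j + j\right)}{2 G} = \left(j + \left(G j^{2} + j\right)\right) \frac{1}{2 G} = \left(j + \left(j + G j^{2}\right)\right) \frac{1}{2 G} = \left(2 j + G j^{2}\right) \frac{1}{2 G} = \frac{2 j + G j^{2}}{2 G}$)
$L = 0$ ($L = 0 \cdot 8 = 0$)
$t = - \frac{1}{170} \approx -0.0058824$
$\left(V{\left(-14,-11 \right)} + t\right) L = \left(\left(\frac{\left(-11\right)^{2}}{2} - \frac{11}{-14}\right) - \frac{1}{170}\right) 0 = \left(\left(\frac{1}{2} \cdot 121 - - \frac{11}{14}\right) - \frac{1}{170}\right) 0 = \left(\left(\frac{121}{2} + \frac{11}{14}\right) - \frac{1}{170}\right) 0 = \left(\frac{429}{7} - \frac{1}{170}\right) 0 = \frac{72923}{1190} \cdot 0 = 0$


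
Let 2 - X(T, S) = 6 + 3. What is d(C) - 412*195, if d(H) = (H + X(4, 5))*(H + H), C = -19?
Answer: -79352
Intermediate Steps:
X(T, S) = -7 (X(T, S) = 2 - (6 + 3) = 2 - 1*9 = 2 - 9 = -7)
d(H) = 2*H*(-7 + H) (d(H) = (H - 7)*(H + H) = (-7 + H)*(2*H) = 2*H*(-7 + H))
d(C) - 412*195 = 2*(-19)*(-7 - 19) - 412*195 = 2*(-19)*(-26) - 80340 = 988 - 80340 = -79352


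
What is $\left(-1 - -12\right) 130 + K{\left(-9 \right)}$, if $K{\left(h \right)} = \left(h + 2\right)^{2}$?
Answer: $1479$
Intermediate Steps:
$K{\left(h \right)} = \left(2 + h\right)^{2}$
$\left(-1 - -12\right) 130 + K{\left(-9 \right)} = \left(-1 - -12\right) 130 + \left(2 - 9\right)^{2} = \left(-1 + 12\right) 130 + \left(-7\right)^{2} = 11 \cdot 130 + 49 = 1430 + 49 = 1479$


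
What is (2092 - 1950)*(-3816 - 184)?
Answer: -568000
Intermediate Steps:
(2092 - 1950)*(-3816 - 184) = 142*(-4000) = -568000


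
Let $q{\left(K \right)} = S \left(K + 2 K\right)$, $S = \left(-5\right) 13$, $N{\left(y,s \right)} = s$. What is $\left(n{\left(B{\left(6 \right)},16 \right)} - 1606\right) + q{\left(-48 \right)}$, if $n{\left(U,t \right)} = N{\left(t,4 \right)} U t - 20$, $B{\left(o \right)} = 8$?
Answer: $8246$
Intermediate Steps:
$S = -65$
$n{\left(U,t \right)} = -20 + 4 U t$ ($n{\left(U,t \right)} = 4 U t - 20 = -20 + 4 U t$)
$q{\left(K \right)} = - 195 K$ ($q{\left(K \right)} = - 65 \left(K + 2 K\right) = - 65 \cdot 3 K = - 195 K$)
$\left(n{\left(B{\left(6 \right)},16 \right)} - 1606\right) + q{\left(-48 \right)} = \left(\left(-20 + 4 \cdot 8 \cdot 16\right) - 1606\right) - -9360 = \left(\left(-20 + 512\right) - 1606\right) + 9360 = \left(492 - 1606\right) + 9360 = -1114 + 9360 = 8246$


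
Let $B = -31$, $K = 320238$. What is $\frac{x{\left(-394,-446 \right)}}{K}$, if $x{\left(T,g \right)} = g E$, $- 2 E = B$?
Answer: $- \frac{6913}{320238} \approx -0.021587$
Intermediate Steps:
$E = \frac{31}{2}$ ($E = \left(- \frac{1}{2}\right) \left(-31\right) = \frac{31}{2} \approx 15.5$)
$x{\left(T,g \right)} = \frac{31 g}{2}$ ($x{\left(T,g \right)} = g \frac{31}{2} = \frac{31 g}{2}$)
$\frac{x{\left(-394,-446 \right)}}{K} = \frac{\frac{31}{2} \left(-446\right)}{320238} = \left(-6913\right) \frac{1}{320238} = - \frac{6913}{320238}$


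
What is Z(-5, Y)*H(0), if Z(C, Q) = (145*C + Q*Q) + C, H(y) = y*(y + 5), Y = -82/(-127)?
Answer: 0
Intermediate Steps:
Y = 82/127 (Y = -82*(-1/127) = 82/127 ≈ 0.64567)
H(y) = y*(5 + y)
Z(C, Q) = Q**2 + 146*C (Z(C, Q) = (145*C + Q**2) + C = (Q**2 + 145*C) + C = Q**2 + 146*C)
Z(-5, Y)*H(0) = ((82/127)**2 + 146*(-5))*(0*(5 + 0)) = (6724/16129 - 730)*(0*5) = -11767446/16129*0 = 0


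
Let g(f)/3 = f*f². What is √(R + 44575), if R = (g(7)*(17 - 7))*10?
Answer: 5*√5899 ≈ 384.02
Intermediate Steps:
g(f) = 3*f³ (g(f) = 3*(f*f²) = 3*f³)
R = 102900 (R = ((3*7³)*(17 - 7))*10 = ((3*343)*10)*10 = (1029*10)*10 = 10290*10 = 102900)
√(R + 44575) = √(102900 + 44575) = √147475 = 5*√5899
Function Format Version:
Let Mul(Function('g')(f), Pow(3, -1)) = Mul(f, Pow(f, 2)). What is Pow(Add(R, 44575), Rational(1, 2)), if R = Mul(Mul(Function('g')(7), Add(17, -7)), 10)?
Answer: Mul(5, Pow(5899, Rational(1, 2))) ≈ 384.02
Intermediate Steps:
Function('g')(f) = Mul(3, Pow(f, 3)) (Function('g')(f) = Mul(3, Mul(f, Pow(f, 2))) = Mul(3, Pow(f, 3)))
R = 102900 (R = Mul(Mul(Mul(3, Pow(7, 3)), Add(17, -7)), 10) = Mul(Mul(Mul(3, 343), 10), 10) = Mul(Mul(1029, 10), 10) = Mul(10290, 10) = 102900)
Pow(Add(R, 44575), Rational(1, 2)) = Pow(Add(102900, 44575), Rational(1, 2)) = Pow(147475, Rational(1, 2)) = Mul(5, Pow(5899, Rational(1, 2)))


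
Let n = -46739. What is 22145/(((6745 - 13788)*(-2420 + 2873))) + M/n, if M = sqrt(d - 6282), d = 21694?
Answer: -22145/3190479 - 2*sqrt(3853)/46739 ≈ -0.0095971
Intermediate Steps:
M = 2*sqrt(3853) (M = sqrt(21694 - 6282) = sqrt(15412) = 2*sqrt(3853) ≈ 124.15)
22145/(((6745 - 13788)*(-2420 + 2873))) + M/n = 22145/(((6745 - 13788)*(-2420 + 2873))) + (2*sqrt(3853))/(-46739) = 22145/((-7043*453)) + (2*sqrt(3853))*(-1/46739) = 22145/(-3190479) - 2*sqrt(3853)/46739 = 22145*(-1/3190479) - 2*sqrt(3853)/46739 = -22145/3190479 - 2*sqrt(3853)/46739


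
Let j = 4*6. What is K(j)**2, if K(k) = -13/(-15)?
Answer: 169/225 ≈ 0.75111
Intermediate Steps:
j = 24
K(k) = 13/15 (K(k) = -13*(-1/15) = 13/15)
K(j)**2 = (13/15)**2 = 169/225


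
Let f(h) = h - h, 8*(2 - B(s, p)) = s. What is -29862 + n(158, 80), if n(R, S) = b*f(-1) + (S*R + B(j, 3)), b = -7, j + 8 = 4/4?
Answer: -137753/8 ≈ -17219.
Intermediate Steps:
j = -7 (j = -8 + 4/4 = -8 + 4*(1/4) = -8 + 1 = -7)
B(s, p) = 2 - s/8
f(h) = 0
n(R, S) = 23/8 + R*S (n(R, S) = -7*0 + (S*R + (2 - 1/8*(-7))) = 0 + (R*S + (2 + 7/8)) = 0 + (R*S + 23/8) = 0 + (23/8 + R*S) = 23/8 + R*S)
-29862 + n(158, 80) = -29862 + (23/8 + 158*80) = -29862 + (23/8 + 12640) = -29862 + 101143/8 = -137753/8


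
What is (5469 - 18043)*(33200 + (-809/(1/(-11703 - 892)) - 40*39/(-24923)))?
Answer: -3203562726559550/24923 ≈ -1.2854e+11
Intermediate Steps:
(5469 - 18043)*(33200 + (-809/(1/(-11703 - 892)) - 40*39/(-24923))) = -12574*(33200 + (-809/(1/(-12595)) - 1560*(-1/24923))) = -12574*(33200 + (-809/(-1/12595) + 1560/24923)) = -12574*(33200 + (-809*(-12595) + 1560/24923)) = -12574*(33200 + (10189355 + 1560/24923)) = -12574*(33200 + 253949296225/24923) = -12574*254776739825/24923 = -3203562726559550/24923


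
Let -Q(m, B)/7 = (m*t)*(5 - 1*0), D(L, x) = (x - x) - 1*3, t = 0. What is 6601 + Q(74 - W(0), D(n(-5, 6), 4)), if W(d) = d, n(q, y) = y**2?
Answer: 6601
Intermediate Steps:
D(L, x) = -3 (D(L, x) = 0 - 3 = -3)
Q(m, B) = 0 (Q(m, B) = -7*m*0*(5 - 1*0) = -0*(5 + 0) = -0*5 = -7*0 = 0)
6601 + Q(74 - W(0), D(n(-5, 6), 4)) = 6601 + 0 = 6601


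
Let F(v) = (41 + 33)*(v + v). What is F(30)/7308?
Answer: 370/609 ≈ 0.60755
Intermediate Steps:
F(v) = 148*v (F(v) = 74*(2*v) = 148*v)
F(30)/7308 = (148*30)/7308 = 4440*(1/7308) = 370/609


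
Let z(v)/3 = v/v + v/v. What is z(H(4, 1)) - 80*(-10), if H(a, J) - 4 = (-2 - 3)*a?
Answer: 806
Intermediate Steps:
H(a, J) = 4 - 5*a (H(a, J) = 4 + (-2 - 3)*a = 4 - 5*a)
z(v) = 6 (z(v) = 3*(v/v + v/v) = 3*(1 + 1) = 3*2 = 6)
z(H(4, 1)) - 80*(-10) = 6 - 80*(-10) = 6 + 800 = 806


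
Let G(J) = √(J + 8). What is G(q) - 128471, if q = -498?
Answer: -128471 + 7*I*√10 ≈ -1.2847e+5 + 22.136*I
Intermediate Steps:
G(J) = √(8 + J)
G(q) - 128471 = √(8 - 498) - 128471 = √(-490) - 128471 = 7*I*√10 - 128471 = -128471 + 7*I*√10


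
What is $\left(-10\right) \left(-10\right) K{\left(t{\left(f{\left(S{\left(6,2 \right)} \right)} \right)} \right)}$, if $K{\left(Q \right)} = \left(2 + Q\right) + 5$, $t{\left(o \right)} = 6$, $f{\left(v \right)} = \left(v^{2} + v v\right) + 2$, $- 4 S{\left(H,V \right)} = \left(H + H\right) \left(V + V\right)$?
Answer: $1300$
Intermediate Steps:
$S{\left(H,V \right)} = - H V$ ($S{\left(H,V \right)} = - \frac{\left(H + H\right) \left(V + V\right)}{4} = - \frac{2 H 2 V}{4} = - \frac{4 H V}{4} = - H V$)
$f{\left(v \right)} = 2 + 2 v^{2}$ ($f{\left(v \right)} = \left(v^{2} + v^{2}\right) + 2 = 2 v^{2} + 2 = 2 + 2 v^{2}$)
$K{\left(Q \right)} = 7 + Q$
$\left(-10\right) \left(-10\right) K{\left(t{\left(f{\left(S{\left(6,2 \right)} \right)} \right)} \right)} = \left(-10\right) \left(-10\right) \left(7 + 6\right) = 100 \cdot 13 = 1300$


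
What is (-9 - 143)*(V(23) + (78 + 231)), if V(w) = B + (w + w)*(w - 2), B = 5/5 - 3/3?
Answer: -193800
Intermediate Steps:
B = 0 (B = 5*(⅕) - 3*⅓ = 1 - 1 = 0)
V(w) = 2*w*(-2 + w) (V(w) = 0 + (w + w)*(w - 2) = 0 + (2*w)*(-2 + w) = 0 + 2*w*(-2 + w) = 2*w*(-2 + w))
(-9 - 143)*(V(23) + (78 + 231)) = (-9 - 143)*(2*23*(-2 + 23) + (78 + 231)) = -152*(2*23*21 + 309) = -152*(966 + 309) = -152*1275 = -193800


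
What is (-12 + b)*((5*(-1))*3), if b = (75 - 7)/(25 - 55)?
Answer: 214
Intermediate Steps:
b = -34/15 (b = 68/(-30) = 68*(-1/30) = -34/15 ≈ -2.2667)
(-12 + b)*((5*(-1))*3) = (-12 - 34/15)*((5*(-1))*3) = -(-214)*3/3 = -214/15*(-15) = 214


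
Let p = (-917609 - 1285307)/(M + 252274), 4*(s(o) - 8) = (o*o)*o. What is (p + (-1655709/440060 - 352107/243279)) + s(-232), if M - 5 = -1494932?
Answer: -46145271776208317400387/14781682836114580 ≈ -3.1218e+6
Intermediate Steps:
M = -1494927 (M = 5 - 1494932 = -1494927)
s(o) = 8 + o**3/4 (s(o) = 8 + ((o*o)*o)/4 = 8 + (o**2*o)/4 = 8 + o**3/4)
p = 2202916/1242653 (p = (-917609 - 1285307)/(-1494927 + 252274) = -2202916/(-1242653) = -2202916*(-1/1242653) = 2202916/1242653 ≈ 1.7728)
(p + (-1655709/440060 - 352107/243279)) + s(-232) = (2202916/1242653 + (-1655709/440060 - 352107/243279)) + (8 + (1/4)*(-232)**3) = (2202916/1242653 + (-1655709*1/440060 - 352107*1/243279)) + (8 + (1/4)*(-12487168)) = (2202916/1242653 + (-1655709/440060 - 39123/27031)) + (8 - 3121792) = (2202916/1242653 - 61971937359/11895261860) - 3121784 = -50805351199389667/14781682836114580 - 3121784 = -46145271776208317400387/14781682836114580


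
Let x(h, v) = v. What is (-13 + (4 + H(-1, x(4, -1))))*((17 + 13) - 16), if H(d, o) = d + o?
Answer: -154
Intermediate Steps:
(-13 + (4 + H(-1, x(4, -1))))*((17 + 13) - 16) = (-13 + (4 + (-1 - 1)))*((17 + 13) - 16) = (-13 + (4 - 2))*(30 - 16) = (-13 + 2)*14 = -11*14 = -154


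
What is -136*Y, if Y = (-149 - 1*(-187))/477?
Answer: -5168/477 ≈ -10.834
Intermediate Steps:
Y = 38/477 (Y = (-149 + 187)*(1/477) = 38*(1/477) = 38/477 ≈ 0.079665)
-136*Y = -136*38/477 = -5168/477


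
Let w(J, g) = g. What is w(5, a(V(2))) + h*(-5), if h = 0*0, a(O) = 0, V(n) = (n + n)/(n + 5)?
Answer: 0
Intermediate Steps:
V(n) = 2*n/(5 + n) (V(n) = (2*n)/(5 + n) = 2*n/(5 + n))
h = 0
w(5, a(V(2))) + h*(-5) = 0 + 0*(-5) = 0 + 0 = 0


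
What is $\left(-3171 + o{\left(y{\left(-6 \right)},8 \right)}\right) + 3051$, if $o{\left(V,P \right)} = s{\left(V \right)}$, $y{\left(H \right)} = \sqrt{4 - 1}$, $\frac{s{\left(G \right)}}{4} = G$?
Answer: $-120 + 4 \sqrt{3} \approx -113.07$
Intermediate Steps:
$s{\left(G \right)} = 4 G$
$y{\left(H \right)} = \sqrt{3}$
$o{\left(V,P \right)} = 4 V$
$\left(-3171 + o{\left(y{\left(-6 \right)},8 \right)}\right) + 3051 = \left(-3171 + 4 \sqrt{3}\right) + 3051 = -120 + 4 \sqrt{3}$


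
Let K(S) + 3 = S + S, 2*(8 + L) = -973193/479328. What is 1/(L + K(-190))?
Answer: -958656/375807689 ≈ -0.0025509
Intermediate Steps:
L = -8642441/958656 (L = -8 + (-973193/479328)/2 = -8 + (-973193*1/479328)/2 = -8 + (½)*(-973193/479328) = -8 - 973193/958656 = -8642441/958656 ≈ -9.0152)
K(S) = -3 + 2*S (K(S) = -3 + (S + S) = -3 + 2*S)
1/(L + K(-190)) = 1/(-8642441/958656 + (-3 + 2*(-190))) = 1/(-8642441/958656 + (-3 - 380)) = 1/(-8642441/958656 - 383) = 1/(-375807689/958656) = -958656/375807689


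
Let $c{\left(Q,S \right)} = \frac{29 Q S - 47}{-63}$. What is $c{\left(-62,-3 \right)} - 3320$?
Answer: $- \frac{214507}{63} \approx -3404.9$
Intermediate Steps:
$c{\left(Q,S \right)} = \frac{47}{63} - \frac{29 Q S}{63}$ ($c{\left(Q,S \right)} = \left(29 Q S - 47\right) \left(- \frac{1}{63}\right) = \left(-47 + 29 Q S\right) \left(- \frac{1}{63}\right) = \frac{47}{63} - \frac{29 Q S}{63}$)
$c{\left(-62,-3 \right)} - 3320 = \left(\frac{47}{63} - \left(- \frac{1798}{63}\right) \left(-3\right)\right) - 3320 = \left(\frac{47}{63} - \frac{1798}{21}\right) - 3320 = - \frac{5347}{63} - 3320 = - \frac{214507}{63}$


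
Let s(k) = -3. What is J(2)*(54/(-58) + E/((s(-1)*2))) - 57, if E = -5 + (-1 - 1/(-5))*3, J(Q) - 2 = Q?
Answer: -24269/435 ≈ -55.791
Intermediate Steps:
J(Q) = 2 + Q
E = -37/5 (E = -5 + (-1 - 1*(-⅕))*3 = -5 + (-1 + ⅕)*3 = -5 - ⅘*3 = -5 - 12/5 = -37/5 ≈ -7.4000)
J(2)*(54/(-58) + E/((s(-1)*2))) - 57 = (2 + 2)*(54/(-58) - 37/(5*((-3*2)))) - 57 = 4*(54*(-1/58) - 37/5/(-6)) - 57 = 4*(-27/29 - 37/5*(-⅙)) - 57 = 4*(-27/29 + 37/30) - 57 = 4*(263/870) - 57 = 526/435 - 57 = -24269/435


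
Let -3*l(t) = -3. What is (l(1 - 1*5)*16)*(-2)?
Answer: -32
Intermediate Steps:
l(t) = 1 (l(t) = -⅓*(-3) = 1)
(l(1 - 1*5)*16)*(-2) = (1*16)*(-2) = 16*(-2) = -32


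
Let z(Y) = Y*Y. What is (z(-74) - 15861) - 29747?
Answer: -40132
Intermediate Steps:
z(Y) = Y²
(z(-74) - 15861) - 29747 = ((-74)² - 15861) - 29747 = (5476 - 15861) - 29747 = -10385 - 29747 = -40132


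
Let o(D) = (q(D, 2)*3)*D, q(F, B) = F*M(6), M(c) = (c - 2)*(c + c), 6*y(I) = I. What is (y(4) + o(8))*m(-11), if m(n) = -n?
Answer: 304150/3 ≈ 1.0138e+5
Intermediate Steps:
y(I) = I/6
M(c) = 2*c*(-2 + c) (M(c) = (-2 + c)*(2*c) = 2*c*(-2 + c))
q(F, B) = 48*F (q(F, B) = F*(2*6*(-2 + 6)) = F*(2*6*4) = F*48 = 48*F)
o(D) = 144*D² (o(D) = ((48*D)*3)*D = (144*D)*D = 144*D²)
(y(4) + o(8))*m(-11) = ((⅙)*4 + 144*8²)*(-1*(-11)) = (⅔ + 144*64)*11 = (⅔ + 9216)*11 = (27650/3)*11 = 304150/3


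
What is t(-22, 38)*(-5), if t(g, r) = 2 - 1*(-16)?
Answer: -90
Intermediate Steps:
t(g, r) = 18 (t(g, r) = 2 + 16 = 18)
t(-22, 38)*(-5) = 18*(-5) = -90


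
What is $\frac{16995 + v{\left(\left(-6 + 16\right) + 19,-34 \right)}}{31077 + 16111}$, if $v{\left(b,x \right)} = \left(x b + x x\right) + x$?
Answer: $\frac{17131}{47188} \approx 0.36304$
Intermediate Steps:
$v{\left(b,x \right)} = x + x^{2} + b x$ ($v{\left(b,x \right)} = \left(b x + x^{2}\right) + x = \left(x^{2} + b x\right) + x = x + x^{2} + b x$)
$\frac{16995 + v{\left(\left(-6 + 16\right) + 19,-34 \right)}}{31077 + 16111} = \frac{16995 - 34 \left(1 + \left(\left(-6 + 16\right) + 19\right) - 34\right)}{31077 + 16111} = \frac{16995 - 34 \left(1 + \left(10 + 19\right) - 34\right)}{47188} = \left(16995 - 34 \left(1 + 29 - 34\right)\right) \frac{1}{47188} = \left(16995 - -136\right) \frac{1}{47188} = \left(16995 + 136\right) \frac{1}{47188} = 17131 \cdot \frac{1}{47188} = \frac{17131}{47188}$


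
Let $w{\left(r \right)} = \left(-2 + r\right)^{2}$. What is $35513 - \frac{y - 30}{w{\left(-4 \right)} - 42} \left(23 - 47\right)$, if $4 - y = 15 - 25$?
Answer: $35577$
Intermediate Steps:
$y = 14$ ($y = 4 - \left(15 - 25\right) = 4 - -10 = 4 + 10 = 14$)
$35513 - \frac{y - 30}{w{\left(-4 \right)} - 42} \left(23 - 47\right) = 35513 - \frac{14 - 30}{\left(-2 - 4\right)^{2} - 42} \left(23 - 47\right) = 35513 - - \frac{16}{\left(-6\right)^{2} - 42} \left(-24\right) = 35513 - - \frac{16}{36 - 42} \left(-24\right) = 35513 - - \frac{16}{-6} \left(-24\right) = 35513 - \left(-16\right) \left(- \frac{1}{6}\right) \left(-24\right) = 35513 - \frac{8}{3} \left(-24\right) = 35513 - -64 = 35513 + 64 = 35577$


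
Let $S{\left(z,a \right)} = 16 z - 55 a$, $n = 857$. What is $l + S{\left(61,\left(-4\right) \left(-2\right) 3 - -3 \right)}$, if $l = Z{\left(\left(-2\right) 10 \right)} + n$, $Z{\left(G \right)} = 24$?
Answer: $372$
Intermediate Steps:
$S{\left(z,a \right)} = - 55 a + 16 z$
$l = 881$ ($l = 24 + 857 = 881$)
$l + S{\left(61,\left(-4\right) \left(-2\right) 3 - -3 \right)} = 881 + \left(- 55 \left(\left(-4\right) \left(-2\right) 3 - -3\right) + 16 \cdot 61\right) = 881 + \left(- 55 \left(8 \cdot 3 + 3\right) + 976\right) = 881 + \left(- 55 \left(24 + 3\right) + 976\right) = 881 + \left(\left(-55\right) 27 + 976\right) = 881 + \left(-1485 + 976\right) = 881 - 509 = 372$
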